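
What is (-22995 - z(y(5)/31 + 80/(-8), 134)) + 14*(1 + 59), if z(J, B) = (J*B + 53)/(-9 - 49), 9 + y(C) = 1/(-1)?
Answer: -39875927/1798 ≈ -22178.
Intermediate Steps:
y(C) = -10 (y(C) = -9 + 1/(-1) = -9 - 1 = -10)
z(J, B) = -53/58 - B*J/58 (z(J, B) = (B*J + 53)/(-58) = (53 + B*J)*(-1/58) = -53/58 - B*J/58)
(-22995 - z(y(5)/31 + 80/(-8), 134)) + 14*(1 + 59) = (-22995 - (-53/58 - 1/58*134*(-10/31 + 80/(-8)))) + 14*(1 + 59) = (-22995 - (-53/58 - 1/58*134*(-10*1/31 + 80*(-1/8)))) + 14*60 = (-22995 - (-53/58 - 1/58*134*(-10/31 - 10))) + 840 = (-22995 - (-53/58 - 1/58*134*(-320/31))) + 840 = (-22995 - (-53/58 + 21440/899)) + 840 = (-22995 - 1*41237/1798) + 840 = (-22995 - 41237/1798) + 840 = -41386247/1798 + 840 = -39875927/1798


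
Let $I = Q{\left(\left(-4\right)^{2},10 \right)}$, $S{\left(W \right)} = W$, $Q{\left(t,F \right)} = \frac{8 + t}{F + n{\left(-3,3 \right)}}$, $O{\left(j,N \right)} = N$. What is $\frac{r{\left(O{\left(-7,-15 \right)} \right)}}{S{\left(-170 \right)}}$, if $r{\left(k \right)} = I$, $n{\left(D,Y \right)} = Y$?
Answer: $- \frac{12}{1105} \approx -0.01086$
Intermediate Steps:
$Q{\left(t,F \right)} = \frac{8 + t}{3 + F}$ ($Q{\left(t,F \right)} = \frac{8 + t}{F + 3} = \frac{8 + t}{3 + F}$)
$I = \frac{24}{13}$ ($I = \frac{8 + \left(-4\right)^{2}}{3 + 10} = \frac{8 + 16}{13} = \frac{1}{13} \cdot 24 = \frac{24}{13} \approx 1.8462$)
$r{\left(k \right)} = \frac{24}{13}$
$\frac{r{\left(O{\left(-7,-15 \right)} \right)}}{S{\left(-170 \right)}} = \frac{24}{13 \left(-170\right)} = \frac{24}{13} \left(- \frac{1}{170}\right) = - \frac{12}{1105}$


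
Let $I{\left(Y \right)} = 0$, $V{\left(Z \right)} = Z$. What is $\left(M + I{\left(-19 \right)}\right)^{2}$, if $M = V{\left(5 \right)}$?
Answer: $25$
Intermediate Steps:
$M = 5$
$\left(M + I{\left(-19 \right)}\right)^{2} = \left(5 + 0\right)^{2} = 5^{2} = 25$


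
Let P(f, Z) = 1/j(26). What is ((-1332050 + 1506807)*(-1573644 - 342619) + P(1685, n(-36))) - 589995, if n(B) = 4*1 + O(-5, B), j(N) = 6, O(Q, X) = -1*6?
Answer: -2009285778515/6 ≈ -3.3488e+11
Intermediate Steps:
O(Q, X) = -6
n(B) = -2 (n(B) = 4*1 - 6 = 4 - 6 = -2)
P(f, Z) = ⅙ (P(f, Z) = 1/6 = ⅙)
((-1332050 + 1506807)*(-1573644 - 342619) + P(1685, n(-36))) - 589995 = ((-1332050 + 1506807)*(-1573644 - 342619) + ⅙) - 589995 = (174757*(-1916263) + ⅙) - 589995 = (-334880373091 + ⅙) - 589995 = -2009282238545/6 - 589995 = -2009285778515/6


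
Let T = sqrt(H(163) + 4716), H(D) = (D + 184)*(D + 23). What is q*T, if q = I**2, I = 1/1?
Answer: sqrt(69258) ≈ 263.17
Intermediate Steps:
H(D) = (23 + D)*(184 + D) (H(D) = (184 + D)*(23 + D) = (23 + D)*(184 + D))
I = 1
q = 1 (q = 1**2 = 1)
T = sqrt(69258) (T = sqrt((4232 + 163**2 + 207*163) + 4716) = sqrt((4232 + 26569 + 33741) + 4716) = sqrt(64542 + 4716) = sqrt(69258) ≈ 263.17)
q*T = 1*sqrt(69258) = sqrt(69258)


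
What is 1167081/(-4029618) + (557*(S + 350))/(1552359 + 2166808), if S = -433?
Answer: -1508954137095/4995607429402 ≈ -0.30206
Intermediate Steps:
1167081/(-4029618) + (557*(S + 350))/(1552359 + 2166808) = 1167081/(-4029618) + (557*(-433 + 350))/(1552359 + 2166808) = 1167081*(-1/4029618) + (557*(-83))/3719167 = -389027/1343206 - 46231*1/3719167 = -389027/1343206 - 46231/3719167 = -1508954137095/4995607429402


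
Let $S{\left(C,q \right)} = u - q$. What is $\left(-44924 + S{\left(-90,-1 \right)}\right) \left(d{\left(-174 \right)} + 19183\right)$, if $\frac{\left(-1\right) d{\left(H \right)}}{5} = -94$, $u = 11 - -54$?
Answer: $-881594274$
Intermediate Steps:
$u = 65$ ($u = 11 + 54 = 65$)
$d{\left(H \right)} = 470$ ($d{\left(H \right)} = \left(-5\right) \left(-94\right) = 470$)
$S{\left(C,q \right)} = 65 - q$
$\left(-44924 + S{\left(-90,-1 \right)}\right) \left(d{\left(-174 \right)} + 19183\right) = \left(-44924 + \left(65 - -1\right)\right) \left(470 + 19183\right) = \left(-44924 + \left(65 + 1\right)\right) 19653 = \left(-44924 + 66\right) 19653 = \left(-44858\right) 19653 = -881594274$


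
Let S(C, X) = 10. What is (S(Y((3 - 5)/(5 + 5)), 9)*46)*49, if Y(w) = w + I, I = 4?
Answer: 22540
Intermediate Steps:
Y(w) = 4 + w (Y(w) = w + 4 = 4 + w)
(S(Y((3 - 5)/(5 + 5)), 9)*46)*49 = (10*46)*49 = 460*49 = 22540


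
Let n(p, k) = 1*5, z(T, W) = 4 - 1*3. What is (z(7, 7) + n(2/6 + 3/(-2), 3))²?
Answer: 36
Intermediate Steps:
z(T, W) = 1 (z(T, W) = 4 - 3 = 1)
n(p, k) = 5
(z(7, 7) + n(2/6 + 3/(-2), 3))² = (1 + 5)² = 6² = 36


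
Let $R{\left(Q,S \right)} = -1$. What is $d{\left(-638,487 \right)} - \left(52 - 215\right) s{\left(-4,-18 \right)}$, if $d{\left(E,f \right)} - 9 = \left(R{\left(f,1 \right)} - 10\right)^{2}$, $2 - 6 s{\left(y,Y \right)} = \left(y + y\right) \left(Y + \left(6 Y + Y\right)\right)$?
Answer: $- \frac{93335}{3} \approx -31112.0$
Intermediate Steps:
$s{\left(y,Y \right)} = \frac{1}{3} - \frac{8 Y y}{3}$ ($s{\left(y,Y \right)} = \frac{1}{3} - \frac{\left(y + y\right) \left(Y + \left(6 Y + Y\right)\right)}{6} = \frac{1}{3} - \frac{2 y \left(Y + 7 Y\right)}{6} = \frac{1}{3} - \frac{2 y 8 Y}{6} = \frac{1}{3} - \frac{16 Y y}{6} = \frac{1}{3} - \frac{8 Y y}{3}$)
$d{\left(E,f \right)} = 130$ ($d{\left(E,f \right)} = 9 + \left(-1 - 10\right)^{2} = 9 + \left(-11\right)^{2} = 9 + 121 = 130$)
$d{\left(-638,487 \right)} - \left(52 - 215\right) s{\left(-4,-18 \right)} = 130 - \left(52 - 215\right) \left(\frac{1}{3} - \left(-48\right) \left(-4\right)\right) = 130 - - 163 \left(\frac{1}{3} - 192\right) = 130 - \left(-163\right) \left(- \frac{575}{3}\right) = 130 - \frac{93725}{3} = - \frac{93335}{3}$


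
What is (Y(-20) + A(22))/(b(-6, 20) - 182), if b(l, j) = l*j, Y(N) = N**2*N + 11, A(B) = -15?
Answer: 4002/151 ≈ 26.503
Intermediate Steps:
Y(N) = 11 + N**3 (Y(N) = N**3 + 11 = 11 + N**3)
b(l, j) = j*l
(Y(-20) + A(22))/(b(-6, 20) - 182) = ((11 + (-20)**3) - 15)/(20*(-6) - 182) = ((11 - 8000) - 15)/(-120 - 182) = (-7989 - 15)/(-302) = -8004*(-1/302) = 4002/151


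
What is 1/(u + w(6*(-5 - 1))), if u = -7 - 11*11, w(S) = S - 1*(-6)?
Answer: -1/158 ≈ -0.0063291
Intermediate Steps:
w(S) = 6 + S (w(S) = S + 6 = 6 + S)
u = -128 (u = -7 - 121 = -128)
1/(u + w(6*(-5 - 1))) = 1/(-128 + (6 + 6*(-5 - 1))) = 1/(-128 + (6 + 6*(-6))) = 1/(-128 + (6 - 36)) = 1/(-128 - 30) = 1/(-158) = -1/158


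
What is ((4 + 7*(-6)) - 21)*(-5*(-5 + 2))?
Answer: -885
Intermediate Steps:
((4 + 7*(-6)) - 21)*(-5*(-5 + 2)) = ((4 - 42) - 21)*(-5*(-3)) = (-38 - 21)*15 = -59*15 = -885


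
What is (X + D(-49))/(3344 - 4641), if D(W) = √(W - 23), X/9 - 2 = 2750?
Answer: -24768/1297 - 6*I*√2/1297 ≈ -19.096 - 0.0065422*I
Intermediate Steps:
X = 24768 (X = 18 + 9*2750 = 18 + 24750 = 24768)
D(W) = √(-23 + W)
(X + D(-49))/(3344 - 4641) = (24768 + √(-23 - 49))/(3344 - 4641) = (24768 + √(-72))/(-1297) = (24768 + 6*I*√2)*(-1/1297) = -24768/1297 - 6*I*√2/1297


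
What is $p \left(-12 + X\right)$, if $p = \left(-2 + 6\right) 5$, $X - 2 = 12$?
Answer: $40$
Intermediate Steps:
$X = 14$ ($X = 2 + 12 = 14$)
$p = 20$ ($p = 4 \cdot 5 = 20$)
$p \left(-12 + X\right) = 20 \left(-12 + 14\right) = 20 \cdot 2 = 40$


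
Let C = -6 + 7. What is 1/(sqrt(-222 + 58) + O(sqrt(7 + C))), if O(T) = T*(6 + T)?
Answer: 1/(2*(4 + 6*sqrt(2) + I*sqrt(41))) ≈ 0.031707 - 0.016261*I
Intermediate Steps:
C = 1
1/(sqrt(-222 + 58) + O(sqrt(7 + C))) = 1/(sqrt(-222 + 58) + sqrt(7 + 1)*(6 + sqrt(7 + 1))) = 1/(sqrt(-164) + sqrt(8)*(6 + sqrt(8))) = 1/(2*I*sqrt(41) + (2*sqrt(2))*(6 + 2*sqrt(2))) = 1/(2*I*sqrt(41) + 2*sqrt(2)*(6 + 2*sqrt(2)))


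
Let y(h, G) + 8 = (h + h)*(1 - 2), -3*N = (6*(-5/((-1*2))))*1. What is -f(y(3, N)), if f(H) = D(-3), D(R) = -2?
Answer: 2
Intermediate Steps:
N = -5 (N = -6*(-5/((-1*2)))/3 = -6*(-5/(-2))/3 = -6*(-5*(-½))/3 = -6*(5/2)/3 = -5 ≈ -5.0000)
y(h, G) = -8 - 2*h (y(h, G) = -8 + (h + h)*(1 - 2) = -8 + (2*h)*(-1) = -8 - 2*h)
f(H) = -2
-f(y(3, N)) = -1*(-2) = 2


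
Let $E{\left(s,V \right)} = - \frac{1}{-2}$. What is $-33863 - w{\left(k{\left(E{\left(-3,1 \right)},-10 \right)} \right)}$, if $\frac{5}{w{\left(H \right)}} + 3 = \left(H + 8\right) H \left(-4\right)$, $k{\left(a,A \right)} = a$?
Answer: $- \frac{135451}{4} \approx -33863.0$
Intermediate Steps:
$E{\left(s,V \right)} = \frac{1}{2}$ ($E{\left(s,V \right)} = \left(-1\right) \left(- \frac{1}{2}\right) = \frac{1}{2}$)
$w{\left(H \right)} = \frac{5}{-3 - 4 H \left(8 + H\right)}$ ($w{\left(H \right)} = \frac{5}{-3 + \left(H + 8\right) H \left(-4\right)} = \frac{5}{-3 + \left(8 + H\right) \left(- 4 H\right)} = \frac{5}{-3 - 4 H \left(8 + H\right)}$)
$-33863 - w{\left(k{\left(E{\left(-3,1 \right)},-10 \right)} \right)} = -33863 - - \frac{5}{3 + \frac{4}{4} + 32 \cdot \frac{1}{2}} = -33863 - - \frac{5}{3 + 4 \cdot \frac{1}{4} + 16} = -33863 - - \frac{5}{3 + 1 + 16} = -33863 - - \frac{5}{20} = -33863 - \left(-5\right) \frac{1}{20} = -33863 - - \frac{1}{4} = -33863 + \frac{1}{4} = - \frac{135451}{4}$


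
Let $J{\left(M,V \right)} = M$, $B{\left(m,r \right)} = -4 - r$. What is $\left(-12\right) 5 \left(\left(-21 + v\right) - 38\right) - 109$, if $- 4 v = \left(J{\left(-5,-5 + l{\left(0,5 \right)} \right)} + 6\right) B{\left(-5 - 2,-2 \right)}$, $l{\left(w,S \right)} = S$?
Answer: $3401$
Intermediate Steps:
$v = \frac{1}{2}$ ($v = - \frac{\left(-5 + 6\right) \left(-4 - -2\right)}{4} = - \frac{1 \left(-4 + 2\right)}{4} = - \frac{1 \left(-2\right)}{4} = \left(- \frac{1}{4}\right) \left(-2\right) = \frac{1}{2} \approx 0.5$)
$\left(-12\right) 5 \left(\left(-21 + v\right) - 38\right) - 109 = \left(-12\right) 5 \left(\left(-21 + \frac{1}{2}\right) - 38\right) - 109 = - 60 \left(- \frac{41}{2} - 38\right) - 109 = \left(-60\right) \left(- \frac{117}{2}\right) - 109 = 3510 - 109 = 3401$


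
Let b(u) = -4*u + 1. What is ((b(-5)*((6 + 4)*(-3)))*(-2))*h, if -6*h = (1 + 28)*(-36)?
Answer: 219240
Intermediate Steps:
h = 174 (h = -(1 + 28)*(-36)/6 = -29*(-36)/6 = -⅙*(-1044) = 174)
b(u) = 1 - 4*u
((b(-5)*((6 + 4)*(-3)))*(-2))*h = (((1 - 4*(-5))*((6 + 4)*(-3)))*(-2))*174 = (((1 + 20)*(10*(-3)))*(-2))*174 = ((21*(-30))*(-2))*174 = -630*(-2)*174 = 1260*174 = 219240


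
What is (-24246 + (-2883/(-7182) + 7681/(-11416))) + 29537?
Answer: 72297552263/13664952 ≈ 5290.7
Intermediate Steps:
(-24246 + (-2883/(-7182) + 7681/(-11416))) + 29537 = (-24246 + (-2883*(-1/7182) + 7681*(-1/11416))) + 29537 = (-24246 + (961/2394 - 7681/11416)) + 29537 = (-24246 - 3708769/13664952) + 29537 = -331324134961/13664952 + 29537 = 72297552263/13664952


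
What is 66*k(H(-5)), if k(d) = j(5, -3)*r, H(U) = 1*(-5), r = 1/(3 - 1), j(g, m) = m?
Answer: -99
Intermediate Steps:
r = ½ (r = 1/2 = ½ ≈ 0.50000)
H(U) = -5
k(d) = -3/2 (k(d) = -3*½ = -3/2)
66*k(H(-5)) = 66*(-3/2) = -99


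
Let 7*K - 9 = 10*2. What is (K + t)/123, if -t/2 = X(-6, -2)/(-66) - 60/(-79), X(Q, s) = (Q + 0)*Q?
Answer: 22597/748209 ≈ 0.030201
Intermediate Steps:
X(Q, s) = Q**2 (X(Q, s) = Q*Q = Q**2)
K = 29/7 (K = 9/7 + (10*2)/7 = 9/7 + (1/7)*20 = 9/7 + 20/7 = 29/7 ≈ 4.1429)
t = -372/869 (t = -2*((-6)**2/(-66) - 60/(-79)) = -2*(36*(-1/66) - 60*(-1/79)) = -2*(-6/11 + 60/79) = -2*186/869 = -372/869 ≈ -0.42808)
(K + t)/123 = (29/7 - 372/869)/123 = (22597/6083)*(1/123) = 22597/748209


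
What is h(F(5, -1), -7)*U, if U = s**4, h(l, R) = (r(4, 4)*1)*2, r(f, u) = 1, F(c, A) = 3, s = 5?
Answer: 1250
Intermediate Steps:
h(l, R) = 2 (h(l, R) = (1*1)*2 = 1*2 = 2)
U = 625 (U = 5**4 = 625)
h(F(5, -1), -7)*U = 2*625 = 1250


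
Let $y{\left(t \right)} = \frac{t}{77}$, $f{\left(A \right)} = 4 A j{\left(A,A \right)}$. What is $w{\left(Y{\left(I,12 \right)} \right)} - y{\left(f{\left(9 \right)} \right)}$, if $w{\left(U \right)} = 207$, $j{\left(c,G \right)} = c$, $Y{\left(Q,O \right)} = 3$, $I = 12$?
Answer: $\frac{15615}{77} \approx 202.79$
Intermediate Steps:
$f{\left(A \right)} = 4 A^{2}$ ($f{\left(A \right)} = 4 A A = 4 A^{2}$)
$y{\left(t \right)} = \frac{t}{77}$ ($y{\left(t \right)} = t \frac{1}{77} = \frac{t}{77}$)
$w{\left(Y{\left(I,12 \right)} \right)} - y{\left(f{\left(9 \right)} \right)} = 207 - \frac{4 \cdot 9^{2}}{77} = 207 - \frac{4 \cdot 81}{77} = 207 - \frac{1}{77} \cdot 324 = 207 - \frac{324}{77} = \frac{15615}{77}$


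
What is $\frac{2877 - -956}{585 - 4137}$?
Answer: $- \frac{3833}{3552} \approx -1.0791$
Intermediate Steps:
$\frac{2877 - -956}{585 - 4137} = \frac{2877 + 956}{-3552} = 3833 \left(- \frac{1}{3552}\right) = - \frac{3833}{3552}$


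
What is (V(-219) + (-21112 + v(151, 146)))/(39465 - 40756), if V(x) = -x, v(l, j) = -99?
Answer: 20992/1291 ≈ 16.260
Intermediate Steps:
(V(-219) + (-21112 + v(151, 146)))/(39465 - 40756) = (-1*(-219) + (-21112 - 99))/(39465 - 40756) = (219 - 21211)/(-1291) = -20992*(-1/1291) = 20992/1291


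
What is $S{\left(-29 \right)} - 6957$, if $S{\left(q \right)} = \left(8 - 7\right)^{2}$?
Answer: $-6956$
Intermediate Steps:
$S{\left(q \right)} = 1$ ($S{\left(q \right)} = 1^{2} = 1$)
$S{\left(-29 \right)} - 6957 = 1 - 6957 = -6956$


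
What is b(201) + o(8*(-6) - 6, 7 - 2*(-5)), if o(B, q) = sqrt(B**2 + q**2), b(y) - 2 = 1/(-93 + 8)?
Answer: 169/85 + sqrt(3205) ≈ 58.601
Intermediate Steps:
b(y) = 169/85 (b(y) = 2 + 1/(-93 + 8) = 2 + 1/(-85) = 2 - 1/85 = 169/85)
b(201) + o(8*(-6) - 6, 7 - 2*(-5)) = 169/85 + sqrt((8*(-6) - 6)**2 + (7 - 2*(-5))**2) = 169/85 + sqrt((-48 - 6)**2 + (7 + 10)**2) = 169/85 + sqrt((-54)**2 + 17**2) = 169/85 + sqrt(2916 + 289) = 169/85 + sqrt(3205)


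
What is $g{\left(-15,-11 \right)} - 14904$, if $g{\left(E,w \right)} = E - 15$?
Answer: $-14934$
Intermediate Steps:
$g{\left(E,w \right)} = -15 + E$
$g{\left(-15,-11 \right)} - 14904 = \left(-15 - 15\right) - 14904 = -30 - 14904 = -14934$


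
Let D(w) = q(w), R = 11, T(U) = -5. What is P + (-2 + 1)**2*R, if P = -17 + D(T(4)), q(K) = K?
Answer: -11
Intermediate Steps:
D(w) = w
P = -22 (P = -17 - 5 = -22)
P + (-2 + 1)**2*R = -22 + (-2 + 1)**2*11 = -22 + (-1)**2*11 = -22 + 1*11 = -22 + 11 = -11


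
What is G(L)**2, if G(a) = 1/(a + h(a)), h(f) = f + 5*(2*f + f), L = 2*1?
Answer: 1/1156 ≈ 0.00086505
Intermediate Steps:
L = 2
h(f) = 16*f (h(f) = f + 5*(3*f) = f + 15*f = 16*f)
G(a) = 1/(17*a) (G(a) = 1/(a + 16*a) = 1/(17*a))
G(L)**2 = ((1/17)/2)**2 = ((1/17)*(1/2))**2 = (1/34)**2 = 1/1156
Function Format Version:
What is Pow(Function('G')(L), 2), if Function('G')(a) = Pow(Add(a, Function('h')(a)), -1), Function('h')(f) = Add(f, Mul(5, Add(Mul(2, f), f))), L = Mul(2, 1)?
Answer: Rational(1, 1156) ≈ 0.00086505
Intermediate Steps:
L = 2
Function('h')(f) = Mul(16, f) (Function('h')(f) = Add(f, Mul(5, Mul(3, f))) = Add(f, Mul(15, f)) = Mul(16, f))
Function('G')(a) = Mul(Rational(1, 17), Pow(a, -1)) (Function('G')(a) = Pow(Add(a, Mul(16, a)), -1) = Pow(Mul(17, a), -1) = Mul(Rational(1, 17), Pow(a, -1)))
Pow(Function('G')(L), 2) = Pow(Mul(Rational(1, 17), Pow(2, -1)), 2) = Pow(Mul(Rational(1, 17), Rational(1, 2)), 2) = Pow(Rational(1, 34), 2) = Rational(1, 1156)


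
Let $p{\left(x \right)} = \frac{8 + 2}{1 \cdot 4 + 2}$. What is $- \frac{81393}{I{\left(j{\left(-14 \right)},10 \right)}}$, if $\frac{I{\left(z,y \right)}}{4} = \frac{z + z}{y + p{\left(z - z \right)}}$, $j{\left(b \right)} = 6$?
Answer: $- \frac{949585}{48} \approx -19783.0$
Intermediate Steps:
$p{\left(x \right)} = \frac{5}{3}$ ($p{\left(x \right)} = \frac{10}{4 + 2} = \frac{10}{6} = 10 \cdot \frac{1}{6} = \frac{5}{3}$)
$I{\left(z,y \right)} = \frac{8 z}{\frac{5}{3} + y}$ ($I{\left(z,y \right)} = 4 \frac{z + z}{y + \frac{5}{3}} = 4 \frac{2 z}{\frac{5}{3} + y} = \frac{8 z}{\frac{5}{3} + y}$)
$- \frac{81393}{I{\left(j{\left(-14 \right)},10 \right)}} = - \frac{81393}{24 \cdot 6 \frac{1}{5 + 3 \cdot 10}} = - \frac{81393}{24 \cdot 6 \frac{1}{5 + 30}} = - \frac{81393}{24 \cdot 6 \cdot \frac{1}{35}} = - \frac{81393}{\frac{144}{35}} = \left(-81393\right) \frac{35}{144} = - \frac{949585}{48}$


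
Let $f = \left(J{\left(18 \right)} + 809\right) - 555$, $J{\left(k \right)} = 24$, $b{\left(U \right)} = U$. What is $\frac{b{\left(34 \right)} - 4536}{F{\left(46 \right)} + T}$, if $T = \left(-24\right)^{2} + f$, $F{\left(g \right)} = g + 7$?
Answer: $- \frac{4502}{907} \approx -4.9636$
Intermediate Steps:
$F{\left(g \right)} = 7 + g$
$f = 278$ ($f = \left(24 + 809\right) - 555 = 833 - 555 = 278$)
$T = 854$ ($T = \left(-24\right)^{2} + 278 = 576 + 278 = 854$)
$\frac{b{\left(34 \right)} - 4536}{F{\left(46 \right)} + T} = \frac{34 - 4536}{\left(7 + 46\right) + 854} = - \frac{4502}{53 + 854} = - \frac{4502}{907}$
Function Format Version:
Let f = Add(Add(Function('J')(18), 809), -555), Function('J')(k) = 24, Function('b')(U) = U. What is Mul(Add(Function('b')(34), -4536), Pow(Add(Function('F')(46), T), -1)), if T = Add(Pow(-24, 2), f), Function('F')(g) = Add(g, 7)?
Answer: Rational(-4502, 907) ≈ -4.9636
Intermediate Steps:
Function('F')(g) = Add(7, g)
f = 278 (f = Add(Add(24, 809), -555) = Add(833, -555) = 278)
T = 854 (T = Add(Pow(-24, 2), 278) = Add(576, 278) = 854)
Mul(Add(Function('b')(34), -4536), Pow(Add(Function('F')(46), T), -1)) = Mul(Add(34, -4536), Pow(Add(Add(7, 46), 854), -1)) = Mul(-4502, Pow(Add(53, 854), -1)) = Mul(-4502, Pow(907, -1)) = Mul(-4502, Rational(1, 907)) = Rational(-4502, 907)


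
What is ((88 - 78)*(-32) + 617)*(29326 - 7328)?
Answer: 6533406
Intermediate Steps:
((88 - 78)*(-32) + 617)*(29326 - 7328) = (10*(-32) + 617)*21998 = (-320 + 617)*21998 = 297*21998 = 6533406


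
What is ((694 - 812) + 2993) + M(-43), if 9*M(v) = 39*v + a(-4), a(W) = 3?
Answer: 2689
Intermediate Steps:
M(v) = ⅓ + 13*v/3 (M(v) = (39*v + 3)/9 = (3 + 39*v)/9 = ⅓ + 13*v/3)
((694 - 812) + 2993) + M(-43) = ((694 - 812) + 2993) + (⅓ + (13/3)*(-43)) = (-118 + 2993) + (⅓ - 559/3) = 2875 - 186 = 2689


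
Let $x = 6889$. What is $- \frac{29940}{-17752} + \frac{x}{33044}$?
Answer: $\frac{138953861}{73324636} \approx 1.8951$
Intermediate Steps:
$- \frac{29940}{-17752} + \frac{x}{33044} = - \frac{29940}{-17752} + \frac{6889}{33044} = \left(-29940\right) \left(- \frac{1}{17752}\right) + 6889 \cdot \frac{1}{33044} = \frac{7485}{4438} + \frac{6889}{33044} = \frac{138953861}{73324636}$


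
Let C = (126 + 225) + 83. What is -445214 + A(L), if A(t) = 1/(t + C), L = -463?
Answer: -12911207/29 ≈ -4.4521e+5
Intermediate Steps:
C = 434 (C = 351 + 83 = 434)
A(t) = 1/(434 + t) (A(t) = 1/(t + 434) = 1/(434 + t))
-445214 + A(L) = -445214 + 1/(434 - 463) = -445214 + 1/(-29) = -445214 - 1/29 = -12911207/29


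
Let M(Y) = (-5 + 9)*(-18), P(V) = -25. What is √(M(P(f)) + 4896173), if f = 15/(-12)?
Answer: √4896101 ≈ 2212.7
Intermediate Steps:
f = -5/4 (f = 15*(-1/12) = -5/4 ≈ -1.2500)
M(Y) = -72 (M(Y) = 4*(-18) = -72)
√(M(P(f)) + 4896173) = √(-72 + 4896173) = √4896101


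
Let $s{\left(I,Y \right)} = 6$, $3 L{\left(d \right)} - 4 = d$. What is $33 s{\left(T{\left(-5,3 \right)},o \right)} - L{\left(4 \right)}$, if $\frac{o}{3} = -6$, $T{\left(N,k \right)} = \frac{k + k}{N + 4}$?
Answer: $\frac{586}{3} \approx 195.33$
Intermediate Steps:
$L{\left(d \right)} = \frac{4}{3} + \frac{d}{3}$
$T{\left(N,k \right)} = \frac{2 k}{4 + N}$
$o = -18$ ($o = 3 \left(-6\right) = -18$)
$33 s{\left(T{\left(-5,3 \right)},o \right)} - L{\left(4 \right)} = 33 \cdot 6 - \left(\frac{4}{3} + \frac{1}{3} \cdot 4\right) = 198 - \left(\frac{4}{3} + \frac{4}{3}\right) = 198 - \frac{8}{3} = \frac{586}{3}$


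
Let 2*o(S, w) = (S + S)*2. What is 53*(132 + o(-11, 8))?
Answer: 5830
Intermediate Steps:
o(S, w) = 2*S (o(S, w) = ((S + S)*2)/2 = ((2*S)*2)/2 = (4*S)/2 = 2*S)
53*(132 + o(-11, 8)) = 53*(132 + 2*(-11)) = 53*(132 - 22) = 53*110 = 5830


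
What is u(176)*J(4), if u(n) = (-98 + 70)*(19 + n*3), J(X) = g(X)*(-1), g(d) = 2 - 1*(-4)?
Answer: 91896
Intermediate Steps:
g(d) = 6 (g(d) = 2 + 4 = 6)
J(X) = -6 (J(X) = 6*(-1) = -6)
u(n) = -532 - 84*n (u(n) = -28*(19 + 3*n) = -532 - 84*n)
u(176)*J(4) = (-532 - 84*176)*(-6) = (-532 - 14784)*(-6) = -15316*(-6) = 91896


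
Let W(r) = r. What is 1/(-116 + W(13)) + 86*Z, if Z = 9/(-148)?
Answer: -39935/7622 ≈ -5.2394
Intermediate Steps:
Z = -9/148 (Z = 9*(-1/148) = -9/148 ≈ -0.060811)
1/(-116 + W(13)) + 86*Z = 1/(-116 + 13) + 86*(-9/148) = 1/(-103) - 387/74 = -1/103 - 387/74 = -39935/7622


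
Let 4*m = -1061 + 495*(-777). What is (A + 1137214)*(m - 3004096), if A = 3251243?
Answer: -13606476755355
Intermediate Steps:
m = -96419 (m = (-1061 + 495*(-777))/4 = (-1061 - 384615)/4 = (¼)*(-385676) = -96419)
(A + 1137214)*(m - 3004096) = (3251243 + 1137214)*(-96419 - 3004096) = 4388457*(-3100515) = -13606476755355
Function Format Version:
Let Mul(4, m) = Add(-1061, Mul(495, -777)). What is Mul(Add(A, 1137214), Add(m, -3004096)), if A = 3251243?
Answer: -13606476755355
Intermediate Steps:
m = -96419 (m = Mul(Rational(1, 4), Add(-1061, Mul(495, -777))) = Mul(Rational(1, 4), Add(-1061, -384615)) = Mul(Rational(1, 4), -385676) = -96419)
Mul(Add(A, 1137214), Add(m, -3004096)) = Mul(Add(3251243, 1137214), Add(-96419, -3004096)) = Mul(4388457, -3100515) = -13606476755355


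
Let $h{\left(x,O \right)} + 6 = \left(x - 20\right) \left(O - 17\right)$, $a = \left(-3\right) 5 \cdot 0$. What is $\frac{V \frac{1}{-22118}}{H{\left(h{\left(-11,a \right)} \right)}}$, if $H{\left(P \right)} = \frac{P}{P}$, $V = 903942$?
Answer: $- \frac{451971}{11059} \approx -40.869$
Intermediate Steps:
$a = 0$ ($a = \left(-15\right) 0 = 0$)
$h{\left(x,O \right)} = -6 + \left(-20 + x\right) \left(-17 + O\right)$ ($h{\left(x,O \right)} = -6 + \left(x - 20\right) \left(O - 17\right) = -6 + \left(-20 + x\right) \left(-17 + O\right)$)
$H{\left(P \right)} = 1$
$\frac{V \frac{1}{-22118}}{H{\left(h{\left(-11,a \right)} \right)}} = \frac{903942 \frac{1}{-22118}}{1} = 903942 \left(- \frac{1}{22118}\right) 1 = \left(- \frac{451971}{11059}\right) 1 = - \frac{451971}{11059}$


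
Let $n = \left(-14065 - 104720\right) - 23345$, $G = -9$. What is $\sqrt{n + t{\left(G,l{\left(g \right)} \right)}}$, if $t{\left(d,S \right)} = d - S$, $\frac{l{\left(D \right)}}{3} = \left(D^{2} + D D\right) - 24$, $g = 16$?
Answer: $i \sqrt{143603} \approx 378.95 i$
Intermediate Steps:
$l{\left(D \right)} = -72 + 6 D^{2}$ ($l{\left(D \right)} = 3 \left(\left(D^{2} + D D\right) - 24\right) = 3 \left(\left(D^{2} + D^{2}\right) - 24\right) = 3 \left(2 D^{2} - 24\right) = 3 \left(-24 + 2 D^{2}\right) = -72 + 6 D^{2}$)
$n = -142130$ ($n = -118785 - 23345 = -142130$)
$\sqrt{n + t{\left(G,l{\left(g \right)} \right)}} = \sqrt{-142130 - \left(-63 + 1536\right)} = \sqrt{-142130 - 1473} = \sqrt{-143603} = i \sqrt{143603}$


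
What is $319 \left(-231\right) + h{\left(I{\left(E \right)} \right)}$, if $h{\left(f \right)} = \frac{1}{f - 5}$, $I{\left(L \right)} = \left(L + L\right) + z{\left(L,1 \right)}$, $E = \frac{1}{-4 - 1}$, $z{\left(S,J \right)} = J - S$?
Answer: $- \frac{1547474}{21} \approx -73689.0$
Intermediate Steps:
$E = - \frac{1}{5}$ ($E = \frac{1}{-5} = - \frac{1}{5} \approx -0.2$)
$I{\left(L \right)} = 1 + L$ ($I{\left(L \right)} = \left(L + L\right) - \left(-1 + L\right) = 2 L - \left(-1 + L\right) = 1 + L$)
$h{\left(f \right)} = \frac{1}{-5 + f}$
$319 \left(-231\right) + h{\left(I{\left(E \right)} \right)} = 319 \left(-231\right) + \frac{1}{-5 + \left(1 - \frac{1}{5}\right)} = -73689 + \frac{1}{-5 + \frac{4}{5}} = -73689 + \frac{1}{- \frac{21}{5}} = -73689 - \frac{5}{21} = - \frac{1547474}{21}$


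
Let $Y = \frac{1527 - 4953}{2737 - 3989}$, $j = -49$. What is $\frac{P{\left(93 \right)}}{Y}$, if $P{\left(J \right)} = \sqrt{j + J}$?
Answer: $\frac{1252 \sqrt{11}}{1713} \approx 2.4241$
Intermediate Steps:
$Y = \frac{1713}{626}$ ($Y = - \frac{3426}{-1252} = \left(-3426\right) \left(- \frac{1}{1252}\right) = \frac{1713}{626} \approx 2.7364$)
$P{\left(J \right)} = \sqrt{-49 + J}$
$\frac{P{\left(93 \right)}}{Y} = \frac{\sqrt{-49 + 93}}{\frac{1713}{626}} = \sqrt{44} \cdot \frac{626}{1713} = 2 \sqrt{11} \cdot \frac{626}{1713} = \frac{1252 \sqrt{11}}{1713}$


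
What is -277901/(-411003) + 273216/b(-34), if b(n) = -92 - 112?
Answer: -9352991987/6987051 ≈ -1338.6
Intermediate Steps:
b(n) = -204
-277901/(-411003) + 273216/b(-34) = -277901/(-411003) + 273216/(-204) = -277901*(-1/411003) + 273216*(-1/204) = 277901/411003 - 22768/17 = -9352991987/6987051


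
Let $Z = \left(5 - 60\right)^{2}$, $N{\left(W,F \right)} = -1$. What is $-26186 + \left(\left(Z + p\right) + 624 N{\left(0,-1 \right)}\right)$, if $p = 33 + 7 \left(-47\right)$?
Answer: $-24081$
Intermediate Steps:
$Z = 3025$ ($Z = \left(-55\right)^{2} = 3025$)
$p = -296$ ($p = 33 - 329 = -296$)
$-26186 + \left(\left(Z + p\right) + 624 N{\left(0,-1 \right)}\right) = -26186 + \left(\left(3025 - 296\right) + 624 \left(-1\right)\right) = -26186 + \left(2729 - 624\right) = -26186 + 2105 = -24081$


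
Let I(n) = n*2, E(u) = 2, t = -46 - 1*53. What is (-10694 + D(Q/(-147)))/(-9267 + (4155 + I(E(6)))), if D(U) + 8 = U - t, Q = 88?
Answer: 1558729/750876 ≈ 2.0759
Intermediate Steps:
t = -99 (t = -46 - 53 = -99)
I(n) = 2*n
D(U) = 91 + U (D(U) = -8 + (U - 1*(-99)) = -8 + (U + 99) = -8 + (99 + U) = 91 + U)
(-10694 + D(Q/(-147)))/(-9267 + (4155 + I(E(6)))) = (-10694 + (91 + 88/(-147)))/(-9267 + (4155 + 2*2)) = (-10694 + (91 + 88*(-1/147)))/(-9267 + (4155 + 4)) = (-10694 + (91 - 88/147))/(-9267 + 4159) = (-10694 + 13289/147)/(-5108) = -1558729/147*(-1/5108) = 1558729/750876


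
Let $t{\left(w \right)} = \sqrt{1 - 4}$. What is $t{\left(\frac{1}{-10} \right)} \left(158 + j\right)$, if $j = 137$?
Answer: $295 i \sqrt{3} \approx 510.96 i$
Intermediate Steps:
$t{\left(w \right)} = i \sqrt{3}$ ($t{\left(w \right)} = \sqrt{-3} = i \sqrt{3}$)
$t{\left(\frac{1}{-10} \right)} \left(158 + j\right) = i \sqrt{3} \left(158 + 137\right) = i \sqrt{3} \cdot 295 = 295 i \sqrt{3}$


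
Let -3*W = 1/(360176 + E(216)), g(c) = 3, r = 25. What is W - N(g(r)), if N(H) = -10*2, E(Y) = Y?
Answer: 21623519/1081176 ≈ 20.000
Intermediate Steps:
W = -1/1081176 (W = -1/(3*(360176 + 216)) = -⅓/360392 = -⅓*1/360392 = -1/1081176 ≈ -9.2492e-7)
N(H) = -20
W - N(g(r)) = -1/1081176 - 1*(-20) = -1/1081176 + 20 = 21623519/1081176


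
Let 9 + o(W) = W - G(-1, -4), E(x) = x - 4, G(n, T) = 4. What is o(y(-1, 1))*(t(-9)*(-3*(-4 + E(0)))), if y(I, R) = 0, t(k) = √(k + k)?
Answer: -936*I*√2 ≈ -1323.7*I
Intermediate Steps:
E(x) = -4 + x
t(k) = √2*√k (t(k) = √(2*k) = √2*√k)
o(W) = -13 + W (o(W) = -9 + (W - 1*4) = -9 + (W - 4) = -9 + (-4 + W) = -13 + W)
o(y(-1, 1))*(t(-9)*(-3*(-4 + E(0)))) = (-13 + 0)*((√2*√(-9))*(-3*(-4 + (-4 + 0)))) = -13*√2*(3*I)*(-3*(-4 - 4)) = -13*3*I*√2*(-3*(-8)) = -13*3*I*√2*24 = -936*I*√2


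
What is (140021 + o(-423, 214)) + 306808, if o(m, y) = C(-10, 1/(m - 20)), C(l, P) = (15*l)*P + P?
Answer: 197945396/443 ≈ 4.4683e+5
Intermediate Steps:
C(l, P) = P + 15*P*l (C(l, P) = 15*P*l + P = P + 15*P*l)
o(m, y) = -149/(-20 + m) (o(m, y) = (1 + 15*(-10))/(m - 20) = (1 - 150)/(-20 + m) = -149/(-20 + m))
(140021 + o(-423, 214)) + 306808 = (140021 - 149/(-20 - 423)) + 306808 = (140021 - 149/(-443)) + 306808 = (140021 - 149*(-1/443)) + 306808 = (140021 + 149/443) + 306808 = 62029452/443 + 306808 = 197945396/443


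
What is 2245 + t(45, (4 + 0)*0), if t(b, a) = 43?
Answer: 2288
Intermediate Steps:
2245 + t(45, (4 + 0)*0) = 2245 + 43 = 2288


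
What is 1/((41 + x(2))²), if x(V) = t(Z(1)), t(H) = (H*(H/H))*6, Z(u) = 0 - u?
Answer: 1/1225 ≈ 0.00081633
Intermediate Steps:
Z(u) = -u
t(H) = 6*H (t(H) = (H*1)*6 = H*6 = 6*H)
x(V) = -6 (x(V) = 6*(-1*1) = 6*(-1) = -6)
1/((41 + x(2))²) = 1/((41 - 6)²) = 1/(35²) = 1/1225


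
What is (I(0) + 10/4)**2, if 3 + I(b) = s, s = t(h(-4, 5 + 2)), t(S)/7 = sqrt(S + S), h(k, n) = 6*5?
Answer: 11761/4 - 14*sqrt(15) ≈ 2886.0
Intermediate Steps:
h(k, n) = 30
t(S) = 7*sqrt(2)*sqrt(S) (t(S) = 7*sqrt(S + S) = 7*sqrt(2*S) = 7*(sqrt(2)*sqrt(S)) = 7*sqrt(2)*sqrt(S))
s = 14*sqrt(15) (s = 7*sqrt(2)*sqrt(30) = 14*sqrt(15) ≈ 54.222)
I(b) = -3 + 14*sqrt(15)
(I(0) + 10/4)**2 = ((-3 + 14*sqrt(15)) + 10/4)**2 = ((-3 + 14*sqrt(15)) + 10*(1/4))**2 = ((-3 + 14*sqrt(15)) + 5/2)**2 = (-1/2 + 14*sqrt(15))**2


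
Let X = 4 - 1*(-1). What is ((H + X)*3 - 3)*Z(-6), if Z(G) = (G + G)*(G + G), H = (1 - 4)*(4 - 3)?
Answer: 432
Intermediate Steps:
X = 5 (X = 4 + 1 = 5)
H = -3 (H = -3*1 = -3)
Z(G) = 4*G**2 (Z(G) = (2*G)*(2*G) = 4*G**2)
((H + X)*3 - 3)*Z(-6) = ((-3 + 5)*3 - 3)*(4*(-6)**2) = (2*3 - 3)*(4*36) = (6 - 3)*144 = 3*144 = 432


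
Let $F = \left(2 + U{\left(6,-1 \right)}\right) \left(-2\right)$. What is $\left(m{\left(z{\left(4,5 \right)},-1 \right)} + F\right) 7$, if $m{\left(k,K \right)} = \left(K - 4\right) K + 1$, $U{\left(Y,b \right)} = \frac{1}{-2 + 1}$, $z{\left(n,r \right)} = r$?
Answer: $28$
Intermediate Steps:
$U{\left(Y,b \right)} = -1$ ($U{\left(Y,b \right)} = \frac{1}{-1} = -1$)
$m{\left(k,K \right)} = 1 + K \left(-4 + K\right)$ ($m{\left(k,K \right)} = \left(-4 + K\right) K + 1 = K \left(-4 + K\right) + 1 = 1 + K \left(-4 + K\right)$)
$F = -2$ ($F = \left(2 - 1\right) \left(-2\right) = 1 \left(-2\right) = -2$)
$\left(m{\left(z{\left(4,5 \right)},-1 \right)} + F\right) 7 = \left(\left(1 + \left(-1\right)^{2} - -4\right) - 2\right) 7 = \left(\left(1 + 1 + 4\right) - 2\right) 7 = \left(6 - 2\right) 7 = 4 \cdot 7 = 28$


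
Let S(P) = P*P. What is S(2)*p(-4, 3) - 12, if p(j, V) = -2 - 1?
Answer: -24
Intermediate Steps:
p(j, V) = -3
S(P) = P²
S(2)*p(-4, 3) - 12 = 2²*(-3) - 12 = 4*(-3) - 12 = -12 - 12 = -24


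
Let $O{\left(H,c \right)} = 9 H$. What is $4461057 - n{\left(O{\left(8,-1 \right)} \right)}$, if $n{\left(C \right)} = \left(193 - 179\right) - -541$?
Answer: $4460502$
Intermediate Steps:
$n{\left(C \right)} = 555$ ($n{\left(C \right)} = 14 + 541 = 555$)
$4461057 - n{\left(O{\left(8,-1 \right)} \right)} = 4461057 - 555 = 4460502$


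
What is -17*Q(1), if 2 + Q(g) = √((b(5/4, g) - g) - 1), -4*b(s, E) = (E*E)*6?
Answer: 34 - 17*I*√14/2 ≈ 34.0 - 31.804*I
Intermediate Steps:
b(s, E) = -3*E²/2 (b(s, E) = -E*E*6/4 = -E²*6/4 = -3*E²/2)
Q(g) = -2 + √(-1 - g - 3*g²/2) (Q(g) = -2 + √((-3*g²/2 - g) - 1) = -2 + √((-g - 3*g²/2) - 1) = -2 + √(-1 - g - 3*g²/2))
-17*Q(1) = -17*(-2 + √(-4 - 6*1² - 4*1)/2) = -17*(-2 + √(-4 - 6*1 - 4)/2) = -17*(-2 + √(-4 - 6 - 4)/2) = -17*(-2 + √(-14)/2) = -17*(-2 + (I*√14)/2) = -17*(-2 + I*√14/2) = 34 - 17*I*√14/2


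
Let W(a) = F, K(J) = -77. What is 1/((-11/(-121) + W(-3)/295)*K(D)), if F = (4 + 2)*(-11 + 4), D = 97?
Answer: 295/1169 ≈ 0.25235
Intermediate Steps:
F = -42 (F = 6*(-7) = -42)
W(a) = -42
1/((-11/(-121) + W(-3)/295)*K(D)) = 1/((-11/(-121) - 42/295)*(-77)) = 1/((-11*(-1/121) - 42*1/295)*(-77)) = 1/((1/11 - 42/295)*(-77)) = 1/(-167/3245*(-77)) = 1/(1169/295) = 295/1169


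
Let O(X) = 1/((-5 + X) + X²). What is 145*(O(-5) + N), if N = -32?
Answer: -13891/3 ≈ -4630.3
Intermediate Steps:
O(X) = 1/(-5 + X + X²)
145*(O(-5) + N) = 145*(1/(-5 - 5 + (-5)²) - 32) = 145*(1/(-5 - 5 + 25) - 32) = 145*(1/15 - 32) = 145*(-479/15) = -13891/3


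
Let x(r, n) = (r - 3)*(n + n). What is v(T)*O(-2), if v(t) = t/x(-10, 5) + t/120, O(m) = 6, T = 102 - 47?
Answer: 11/52 ≈ 0.21154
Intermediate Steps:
T = 55
x(r, n) = 2*n*(-3 + r) (x(r, n) = (-3 + r)*(2*n) = 2*n*(-3 + r))
v(t) = t/1560 (v(t) = t/((2*5*(-3 - 10))) + t/120 = t/((2*5*(-13))) + t*(1/120) = t/(-130) + t/120 = t*(-1/130) + t/120 = -t/130 + t/120 = t/1560)
v(T)*O(-2) = ((1/1560)*55)*6 = (11/312)*6 = 11/52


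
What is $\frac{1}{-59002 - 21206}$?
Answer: $- \frac{1}{80208} \approx -1.2468 \cdot 10^{-5}$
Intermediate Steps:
$\frac{1}{-59002 - 21206} = \frac{1}{-80208} = - \frac{1}{80208}$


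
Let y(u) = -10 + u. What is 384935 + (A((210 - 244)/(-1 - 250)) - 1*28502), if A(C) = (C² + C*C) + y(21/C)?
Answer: 763802341261/2142034 ≈ 3.5658e+5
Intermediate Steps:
A(C) = -10 + 2*C² + 21/C (A(C) = (C² + C*C) + (-10 + 21/C) = (C² + C²) + (-10 + 21/C) = 2*C² + (-10 + 21/C) = -10 + 2*C² + 21/C)
384935 + (A((210 - 244)/(-1 - 250)) - 1*28502) = 384935 + ((-10 + 2*((210 - 244)/(-1 - 250))² + 21/(((210 - 244)/(-1 - 250)))) - 1*28502) = 384935 + ((-10 + 2*(-34/(-251))² + 21/((-34/(-251)))) - 28502) = 384935 + ((-10 + 2*(-34*(-1/251))² + 21/((-34*(-1/251)))) - 28502) = 384935 + ((-10 + 2*(34/251)² + 21/(34/251)) - 28502) = 384935 + ((-10 + 2*(1156/63001) + 21*(251/34)) - 28502) = 384935 + ((-10 + 2312/63001 + 5271/34) - 28502) = 384935 + (310736539/2142034 - 28502) = 384935 - 60741516529/2142034 = 763802341261/2142034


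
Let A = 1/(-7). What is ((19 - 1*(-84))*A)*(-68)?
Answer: 7004/7 ≈ 1000.6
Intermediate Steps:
A = -⅐ ≈ -0.14286
((19 - 1*(-84))*A)*(-68) = ((19 - 1*(-84))*(-⅐))*(-68) = ((19 + 84)*(-⅐))*(-68) = (103*(-⅐))*(-68) = -103/7*(-68) = 7004/7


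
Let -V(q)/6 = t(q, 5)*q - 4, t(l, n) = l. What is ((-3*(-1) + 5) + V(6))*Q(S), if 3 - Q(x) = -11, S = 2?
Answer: -2576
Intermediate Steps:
Q(x) = 14 (Q(x) = 3 - 1*(-11) = 3 + 11 = 14)
V(q) = 24 - 6*q**2 (V(q) = -6*(q*q - 4) = -6*(q**2 - 4) = -6*(-4 + q**2) = 24 - 6*q**2)
((-3*(-1) + 5) + V(6))*Q(S) = ((-3*(-1) + 5) + (24 - 6*6**2))*14 = ((3 + 5) + (24 - 6*36))*14 = (8 + (24 - 216))*14 = (8 - 192)*14 = -184*14 = -2576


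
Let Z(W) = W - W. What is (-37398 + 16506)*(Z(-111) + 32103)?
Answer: -670695876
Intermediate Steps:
Z(W) = 0
(-37398 + 16506)*(Z(-111) + 32103) = (-37398 + 16506)*(0 + 32103) = -20892*32103 = -670695876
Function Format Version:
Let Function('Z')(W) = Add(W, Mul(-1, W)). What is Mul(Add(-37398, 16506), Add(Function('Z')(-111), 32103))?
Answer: -670695876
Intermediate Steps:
Function('Z')(W) = 0
Mul(Add(-37398, 16506), Add(Function('Z')(-111), 32103)) = Mul(Add(-37398, 16506), Add(0, 32103)) = Mul(-20892, 32103) = -670695876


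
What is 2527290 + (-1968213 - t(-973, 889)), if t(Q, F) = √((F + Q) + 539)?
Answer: 559077 - √455 ≈ 5.5906e+5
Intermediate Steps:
t(Q, F) = √(539 + F + Q)
2527290 + (-1968213 - t(-973, 889)) = 2527290 + (-1968213 - √(539 + 889 - 973)) = 2527290 + (-1968213 - √455) = 559077 - √455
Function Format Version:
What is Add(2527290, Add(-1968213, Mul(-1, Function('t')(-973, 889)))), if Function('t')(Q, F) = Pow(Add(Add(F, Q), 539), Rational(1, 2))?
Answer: Add(559077, Mul(-1, Pow(455, Rational(1, 2)))) ≈ 5.5906e+5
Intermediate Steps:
Function('t')(Q, F) = Pow(Add(539, F, Q), Rational(1, 2))
Add(2527290, Add(-1968213, Mul(-1, Function('t')(-973, 889)))) = Add(2527290, Add(-1968213, Mul(-1, Pow(Add(539, 889, -973), Rational(1, 2))))) = Add(2527290, Add(-1968213, Mul(-1, Pow(455, Rational(1, 2))))) = Add(559077, Mul(-1, Pow(455, Rational(1, 2))))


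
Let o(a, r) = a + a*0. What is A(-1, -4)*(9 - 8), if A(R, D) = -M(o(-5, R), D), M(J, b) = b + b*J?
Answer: -16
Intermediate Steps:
o(a, r) = a (o(a, r) = a + 0 = a)
M(J, b) = b + J*b
A(R, D) = 4*D (A(R, D) = -D*(1 - 5) = -D*(-4) = -(-4)*D = 4*D)
A(-1, -4)*(9 - 8) = (4*(-4))*(9 - 8) = -16*1 = -16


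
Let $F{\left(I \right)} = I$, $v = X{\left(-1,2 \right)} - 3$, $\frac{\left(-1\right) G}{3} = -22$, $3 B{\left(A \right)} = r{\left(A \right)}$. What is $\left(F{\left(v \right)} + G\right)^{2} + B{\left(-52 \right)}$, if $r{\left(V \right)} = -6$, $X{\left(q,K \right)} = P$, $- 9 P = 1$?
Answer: $\frac{320194}{81} \approx 3953.0$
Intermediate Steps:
$P = - \frac{1}{9}$ ($P = \left(- \frac{1}{9}\right) 1 = - \frac{1}{9} \approx -0.11111$)
$X{\left(q,K \right)} = - \frac{1}{9}$
$B{\left(A \right)} = -2$ ($B{\left(A \right)} = \frac{1}{3} \left(-6\right) = -2$)
$G = 66$ ($G = \left(-3\right) \left(-22\right) = 66$)
$v = - \frac{28}{9}$ ($v = - \frac{1}{9} - 3 = - \frac{28}{9} \approx -3.1111$)
$\left(F{\left(v \right)} + G\right)^{2} + B{\left(-52 \right)} = \left(- \frac{28}{9} + 66\right)^{2} - 2 = \left(\frac{566}{9}\right)^{2} - 2 = \frac{320356}{81} - 2 = \frac{320194}{81}$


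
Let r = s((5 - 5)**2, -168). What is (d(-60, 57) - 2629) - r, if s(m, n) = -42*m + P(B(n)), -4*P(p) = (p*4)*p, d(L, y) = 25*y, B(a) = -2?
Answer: -1200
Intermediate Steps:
P(p) = -p**2 (P(p) = -p*4*p/4 = -4*p*p/4 = -p**2)
s(m, n) = -4 - 42*m (s(m, n) = -42*m - 1*(-2)**2 = -42*m - 1*4 = -42*m - 4 = -4 - 42*m)
r = -4 (r = -4 - 42*(5 - 5)**2 = -4 - 42*0**2 = -4 - 42*0 = -4 + 0 = -4)
(d(-60, 57) - 2629) - r = (25*57 - 2629) - 1*(-4) = (1425 - 2629) + 4 = -1204 + 4 = -1200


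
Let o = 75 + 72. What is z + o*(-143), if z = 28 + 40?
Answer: -20953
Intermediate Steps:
z = 68
o = 147
z + o*(-143) = 68 + 147*(-143) = 68 - 21021 = -20953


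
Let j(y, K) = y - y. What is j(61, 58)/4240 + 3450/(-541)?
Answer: -3450/541 ≈ -6.3771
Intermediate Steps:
j(y, K) = 0
j(61, 58)/4240 + 3450/(-541) = 0/4240 + 3450/(-541) = 0*(1/4240) + 3450*(-1/541) = 0 - 3450/541 = -3450/541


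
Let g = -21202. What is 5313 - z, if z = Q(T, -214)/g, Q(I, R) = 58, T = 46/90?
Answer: 56323142/10601 ≈ 5313.0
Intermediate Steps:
T = 23/45 (T = 46*(1/90) = 23/45 ≈ 0.51111)
z = -29/10601 (z = 58/(-21202) = 58*(-1/21202) = -29/10601 ≈ -0.0027356)
5313 - z = 5313 - 1*(-29/10601) = 5313 + 29/10601 = 56323142/10601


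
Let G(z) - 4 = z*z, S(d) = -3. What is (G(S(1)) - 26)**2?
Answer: 169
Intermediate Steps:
G(z) = 4 + z**2 (G(z) = 4 + z*z = 4 + z**2)
(G(S(1)) - 26)**2 = ((4 + (-3)**2) - 26)**2 = ((4 + 9) - 26)**2 = (13 - 26)**2 = (-13)**2 = 169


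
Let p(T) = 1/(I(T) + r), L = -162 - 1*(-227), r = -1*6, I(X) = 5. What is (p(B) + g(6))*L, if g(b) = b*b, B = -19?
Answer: 2275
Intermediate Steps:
r = -6
L = 65 (L = -162 + 227 = 65)
g(b) = b²
p(T) = -1 (p(T) = 1/(5 - 6) = 1/(-1) = -1)
(p(B) + g(6))*L = (-1 + 6²)*65 = (-1 + 36)*65 = 35*65 = 2275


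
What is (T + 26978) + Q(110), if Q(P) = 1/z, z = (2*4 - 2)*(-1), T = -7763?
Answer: 115289/6 ≈ 19215.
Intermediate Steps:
z = -6 (z = (8 - 2)*(-1) = 6*(-1) = -6)
Q(P) = -⅙ (Q(P) = 1/(-6) = -⅙)
(T + 26978) + Q(110) = (-7763 + 26978) - ⅙ = 19215 - ⅙ = 115289/6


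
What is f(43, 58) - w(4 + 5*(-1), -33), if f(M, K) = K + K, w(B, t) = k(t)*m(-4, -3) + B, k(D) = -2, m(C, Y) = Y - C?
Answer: 119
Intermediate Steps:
w(B, t) = -2 + B (w(B, t) = -2*(-3 - 1*(-4)) + B = -2*(-3 + 4) + B = -2*1 + B = -2 + B)
f(M, K) = 2*K
f(43, 58) - w(4 + 5*(-1), -33) = 2*58 - (-2 + (4 + 5*(-1))) = 116 - (-2 + (4 - 5)) = 116 - (-2 - 1) = 116 - 1*(-3) = 116 + 3 = 119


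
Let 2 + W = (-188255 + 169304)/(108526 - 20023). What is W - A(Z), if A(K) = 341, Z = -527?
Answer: -10125160/29501 ≈ -343.21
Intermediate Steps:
W = -65319/29501 (W = -2 + (-188255 + 169304)/(108526 - 20023) = -2 - 18951/88503 = -2 - 18951*1/88503 = -2 - 6317/29501 = -65319/29501 ≈ -2.2141)
W - A(Z) = -65319/29501 - 1*341 = -65319/29501 - 341 = -10125160/29501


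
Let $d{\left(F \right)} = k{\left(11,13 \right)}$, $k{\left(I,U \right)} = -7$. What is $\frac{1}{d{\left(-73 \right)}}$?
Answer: $- \frac{1}{7} \approx -0.14286$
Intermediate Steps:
$d{\left(F \right)} = -7$
$\frac{1}{d{\left(-73 \right)}} = \frac{1}{-7} = - \frac{1}{7}$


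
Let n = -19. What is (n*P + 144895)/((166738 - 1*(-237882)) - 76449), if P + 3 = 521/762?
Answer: 110443525/250066302 ≈ 0.44166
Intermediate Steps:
P = -1765/762 (P = -3 + 521/762 = -1765/762 ≈ -2.3163)
(n*P + 144895)/((166738 - 1*(-237882)) - 76449) = (-19*(-1765/762) + 144895)/((166738 - 1*(-237882)) - 76449) = (33535/762 + 144895)/((166738 + 237882) - 76449) = 110443525/(762*(404620 - 76449)) = (110443525/762)/328171 = (110443525/762)*(1/328171) = 110443525/250066302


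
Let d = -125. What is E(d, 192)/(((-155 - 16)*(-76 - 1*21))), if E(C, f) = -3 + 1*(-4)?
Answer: -7/16587 ≈ -0.00042202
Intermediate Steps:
E(C, f) = -7 (E(C, f) = -3 - 4 = -7)
E(d, 192)/(((-155 - 16)*(-76 - 1*21))) = -7*1/((-155 - 16)*(-76 - 1*21)) = -7*(-1/(171*(-76 - 21))) = -7/((-171*(-97))) = -7/16587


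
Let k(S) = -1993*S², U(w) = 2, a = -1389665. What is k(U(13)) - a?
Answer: 1381693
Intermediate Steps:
k(U(13)) - a = -1993*2² - 1*(-1389665) = -1993*4 + 1389665 = -7972 + 1389665 = 1381693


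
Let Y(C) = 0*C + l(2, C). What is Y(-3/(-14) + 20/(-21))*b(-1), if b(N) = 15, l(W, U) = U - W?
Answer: -575/14 ≈ -41.071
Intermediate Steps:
Y(C) = -2 + C (Y(C) = 0*C + (C - 1*2) = 0 + (C - 2) = 0 + (-2 + C) = -2 + C)
Y(-3/(-14) + 20/(-21))*b(-1) = (-2 + (-3/(-14) + 20/(-21)))*15 = (-2 + (-3*(-1/14) + 20*(-1/21)))*15 = (-2 + (3/14 - 20/21))*15 = (-2 - 31/42)*15 = -115/42*15 = -575/14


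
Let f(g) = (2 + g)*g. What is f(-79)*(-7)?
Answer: -42581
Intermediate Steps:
f(g) = g*(2 + g)
f(-79)*(-7) = -79*(2 - 79)*(-7) = -79*(-77)*(-7) = 6083*(-7) = -42581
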